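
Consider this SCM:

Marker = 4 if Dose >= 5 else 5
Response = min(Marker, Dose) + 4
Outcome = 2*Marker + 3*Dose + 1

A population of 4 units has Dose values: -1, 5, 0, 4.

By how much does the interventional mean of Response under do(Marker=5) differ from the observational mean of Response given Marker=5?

1

Under do(Marker=5), Marker's equation is replaced by Marker=5 for every unit. Per-unit Response: 3, 9, 4, 8. Mean = 6.
E[Response|Marker=5] averages over only the 3 units with Marker=5 (Dose = -1, 0, 4): Response = 3, 4, 8, mean 5.
Difference = 6 − 5 = 1.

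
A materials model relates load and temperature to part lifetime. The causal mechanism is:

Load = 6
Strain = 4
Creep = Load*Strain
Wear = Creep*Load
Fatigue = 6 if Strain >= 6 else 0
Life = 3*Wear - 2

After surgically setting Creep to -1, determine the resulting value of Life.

-20

The intervention breaks the incoming arrows to Creep: Creep = Load*Strain no longer applies, and Creep = -1.
Wear = Creep*Load  [with Creep=-1, Load=6]  = -6
Life = 3*Wear - 2  [with Wear=-6]  = -20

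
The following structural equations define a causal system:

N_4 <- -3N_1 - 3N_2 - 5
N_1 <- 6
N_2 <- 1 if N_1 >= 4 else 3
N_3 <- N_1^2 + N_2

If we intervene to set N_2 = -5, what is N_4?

Under do(N_2=-5), the mechanism N_2 <- 1 if N_1 >= 4 else 3 is discarded; N_2 is fixed at -5.
N_4 = -3N_1 - 3N_2 - 5  [with N_1=6, N_2=-5]  = -8

-8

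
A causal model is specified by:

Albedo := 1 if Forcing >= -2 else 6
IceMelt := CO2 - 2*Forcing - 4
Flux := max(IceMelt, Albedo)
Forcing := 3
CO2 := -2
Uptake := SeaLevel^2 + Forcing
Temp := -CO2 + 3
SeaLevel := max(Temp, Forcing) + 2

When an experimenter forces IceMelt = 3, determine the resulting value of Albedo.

Intervening sets IceMelt = 3 and removes its equation (IceMelt := CO2 - 2*Forcing - 4).
No directed path runs from IceMelt to Albedo, so Albedo keeps its natural value.
Albedo = 1 if Forcing >= -2 else 6  [with Forcing=3]  = 1

1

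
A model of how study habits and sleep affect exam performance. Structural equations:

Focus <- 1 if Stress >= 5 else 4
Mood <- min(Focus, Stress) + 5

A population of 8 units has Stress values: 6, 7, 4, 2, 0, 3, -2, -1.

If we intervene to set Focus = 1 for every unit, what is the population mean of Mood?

The intervention sets Focus=1 in all 8 units regardless of Stress. Recomputing Mood per unit gives 6, 6, 6, 6, 5, 6, 3, 4; average 5.25.

5.25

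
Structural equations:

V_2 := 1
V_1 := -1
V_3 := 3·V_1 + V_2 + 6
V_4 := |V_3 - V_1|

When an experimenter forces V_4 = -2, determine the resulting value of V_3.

Under do(V_4=-2), the mechanism V_4 := |V_3 - V_1| is discarded; V_4 is fixed at -2.
Since V_3 is not a descendant of the intervened variable, it is unaffected.
V_3 = 3·V_1 + V_2 + 6  [with V_1=-1, V_2=1]  = 4

4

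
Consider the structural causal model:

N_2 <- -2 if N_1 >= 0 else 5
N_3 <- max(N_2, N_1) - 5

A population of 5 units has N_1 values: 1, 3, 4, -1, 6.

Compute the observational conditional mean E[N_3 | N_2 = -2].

-1.5

Conditioning on N_2=-2 selects the 4 unit(s) with N_1 ∈ {1, 3, 4, 6}. Their N_3 values: -4, -2, -1, 1. Mean = -1.5.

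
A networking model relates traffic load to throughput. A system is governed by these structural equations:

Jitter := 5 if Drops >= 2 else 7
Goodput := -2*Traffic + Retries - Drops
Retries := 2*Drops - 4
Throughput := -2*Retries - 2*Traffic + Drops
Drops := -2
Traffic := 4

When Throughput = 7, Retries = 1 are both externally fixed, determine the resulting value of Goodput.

The joint intervention fixes Throughput = 7, Retries = 1, removing each variable's own equation.
Goodput = -2*Traffic + Retries - Drops  [with Traffic=4, Retries=1, Drops=-2]  = -5

-5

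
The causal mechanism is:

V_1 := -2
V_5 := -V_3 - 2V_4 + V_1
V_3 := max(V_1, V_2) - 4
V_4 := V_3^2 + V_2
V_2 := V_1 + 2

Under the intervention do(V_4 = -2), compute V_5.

6

Intervening sets V_4 = -2 and removes its equation (V_4 := V_3^2 + V_2).
V_2 = V_1 + 2  [with V_1=-2]  = 0
V_3 = max(V_1, V_2) - 4  [with V_1=-2, V_2=0]  = -4
V_5 = -V_3 - 2V_4 + V_1  [with V_3=-4, V_4=-2, V_1=-2]  = 6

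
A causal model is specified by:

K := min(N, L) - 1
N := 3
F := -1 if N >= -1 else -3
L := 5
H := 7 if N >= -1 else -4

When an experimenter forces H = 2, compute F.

-1

The intervention breaks the incoming arrows to H: H := 7 if N >= -1 else -4 no longer applies, and H = 2.
F is not downstream of the intervention, so its value is determined by the original equations.
F = -1 if N >= -1 else -3  [with N=3]  = -1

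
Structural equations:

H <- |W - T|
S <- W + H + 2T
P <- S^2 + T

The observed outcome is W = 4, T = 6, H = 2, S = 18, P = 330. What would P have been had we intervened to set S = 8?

70

Intervening sets S = 8 and removes its equation (S <- W + H + 2T).
P = S^2 + T  [with S=8, T=6]  = 70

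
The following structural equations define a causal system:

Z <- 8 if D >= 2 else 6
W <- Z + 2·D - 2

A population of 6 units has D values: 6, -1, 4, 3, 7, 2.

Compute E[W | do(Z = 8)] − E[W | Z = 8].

Under do(Z=8), Z's equation is replaced by Z=8 for every unit. Per-unit W: 18, 4, 14, 12, 20, 10. Mean = 13.
Conditioning on Z=8 selects the 5 unit(s) with D ∈ {6, 4, 3, 7, 2}. Their W values: 18, 14, 12, 20, 10. Mean = 14.8.
Difference = 13 − 14.8 = -1.8.

-1.8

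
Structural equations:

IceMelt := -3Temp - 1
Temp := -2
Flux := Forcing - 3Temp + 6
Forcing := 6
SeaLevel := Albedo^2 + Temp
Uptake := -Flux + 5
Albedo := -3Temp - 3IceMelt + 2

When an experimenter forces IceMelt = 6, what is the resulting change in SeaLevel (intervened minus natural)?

do(IceMelt=6) replaces the equation IceMelt := -3Temp - 1 with the constant IceMelt = 6.
Albedo = -3Temp - 3IceMelt + 2  [with Temp=-2, IceMelt=6]  = -10
SeaLevel = Albedo^2 + Temp  [with Albedo=-10, Temp=-2]  = 98
Without intervention: IceMelt = -3Temp - 1  [with Temp=-2]  = 5; Albedo = -3Temp - 3IceMelt + 2  [with Temp=-2, IceMelt=5]  = -7; SeaLevel = Albedo^2 + Temp  [with Albedo=-7, Temp=-2]  = 47.
Change = 98 − 47 = 51.

51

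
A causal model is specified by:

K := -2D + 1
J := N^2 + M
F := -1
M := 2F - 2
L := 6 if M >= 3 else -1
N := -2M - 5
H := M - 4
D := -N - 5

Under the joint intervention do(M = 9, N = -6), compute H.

Under do(M = 9, N = -6), each intervened variable's structural equation is replaced by its fixed value.
H = M - 4  [with M=9]  = 5

5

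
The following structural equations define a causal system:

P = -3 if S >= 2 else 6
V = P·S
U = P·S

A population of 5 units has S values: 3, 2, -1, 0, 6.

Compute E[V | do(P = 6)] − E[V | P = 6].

15

do(P=6) breaks P's dependence on S. With P=6 fixed, V across the units is 18, 12, -6, 0, 36, mean 12.
Observing P=6 restricts to units where P's equation naturally yields 6: S ∈ {-1, 0}. In that subpopulation V = -6, 0, mean -3.
Difference = 12 − (-3) = 15.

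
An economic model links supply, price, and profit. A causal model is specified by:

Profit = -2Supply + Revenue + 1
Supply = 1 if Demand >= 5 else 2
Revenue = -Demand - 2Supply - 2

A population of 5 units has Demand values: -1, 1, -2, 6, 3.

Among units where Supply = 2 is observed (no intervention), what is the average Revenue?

-6.25

Conditioning on Supply=2 selects the 4 unit(s) with Demand ∈ {-1, 1, -2, 3}. Their Revenue values: -5, -7, -4, -9. Mean = -6.25.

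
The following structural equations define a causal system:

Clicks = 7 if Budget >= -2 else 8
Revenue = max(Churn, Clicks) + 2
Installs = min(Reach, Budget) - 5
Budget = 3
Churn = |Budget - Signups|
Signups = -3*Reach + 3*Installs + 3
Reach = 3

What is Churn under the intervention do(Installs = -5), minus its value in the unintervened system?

Under do(Installs=-5), the mechanism Installs = min(Reach, Budget) - 5 is discarded; Installs is fixed at -5.
Signups = -3*Reach + 3*Installs + 3  [with Reach=3, Installs=-5]  = -21
Churn = |Budget - Signups|  [with Budget=3, Signups=-21]  = 24
Without intervention: Installs = min(Reach, Budget) - 5  [with Reach=3, Budget=3]  = -2; Signups = -3*Reach + 3*Installs + 3  [with Reach=3, Installs=-2]  = -12; Churn = |Budget - Signups|  [with Budget=3, Signups=-12]  = 15.
Change = 24 − 15 = 9.

9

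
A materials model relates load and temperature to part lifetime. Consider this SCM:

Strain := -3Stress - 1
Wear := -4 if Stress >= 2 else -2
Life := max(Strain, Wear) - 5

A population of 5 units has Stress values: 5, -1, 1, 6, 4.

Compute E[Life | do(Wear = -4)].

-7.8

The intervention sets Wear=-4 in all 5 units regardless of Stress. Recomputing Life per unit gives -9, -3, -9, -9, -9; average -7.8.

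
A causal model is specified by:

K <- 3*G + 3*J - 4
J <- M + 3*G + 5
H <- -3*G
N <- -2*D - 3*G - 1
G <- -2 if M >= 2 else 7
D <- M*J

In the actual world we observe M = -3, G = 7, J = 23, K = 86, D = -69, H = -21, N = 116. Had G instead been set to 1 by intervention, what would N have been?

Under do(G=1), the mechanism G <- -2 if M >= 2 else 7 is discarded; G is fixed at 1.
J = M + 3*G + 5  [with M=-3, G=1]  = 5
D = M*J  [with M=-3, J=5]  = -15
N = -2*D - 3*G - 1  [with D=-15, G=1]  = 26

26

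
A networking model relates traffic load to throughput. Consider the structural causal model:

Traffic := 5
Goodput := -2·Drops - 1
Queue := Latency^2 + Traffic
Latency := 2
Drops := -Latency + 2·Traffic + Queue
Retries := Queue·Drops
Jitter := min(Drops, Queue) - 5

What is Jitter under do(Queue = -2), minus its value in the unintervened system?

The intervention breaks the incoming arrows to Queue: Queue := Latency^2 + Traffic no longer applies, and Queue = -2.
Drops = -Latency + 2·Traffic + Queue  [with Latency=2, Traffic=5, Queue=-2]  = 6
Jitter = min(Drops, Queue) - 5  [with Drops=6, Queue=-2]  = -7
Without intervention: Queue = Latency^2 + Traffic  [with Latency=2, Traffic=5]  = 9; Drops = -Latency + 2·Traffic + Queue  [with Latency=2, Traffic=5, Queue=9]  = 17; Jitter = min(Drops, Queue) - 5  [with Drops=17, Queue=9]  = 4.
Change = -7 − 4 = -11.

-11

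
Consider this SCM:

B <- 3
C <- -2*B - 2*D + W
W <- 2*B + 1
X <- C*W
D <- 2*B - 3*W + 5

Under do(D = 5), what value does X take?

-63

do(D=5) replaces the equation D <- 2*B - 3*W + 5 with the constant D = 5.
W = 2*B + 1  [with B=3]  = 7
C = -2*B - 2*D + W  [with B=3, D=5, W=7]  = -9
X = C*W  [with C=-9, W=7]  = -63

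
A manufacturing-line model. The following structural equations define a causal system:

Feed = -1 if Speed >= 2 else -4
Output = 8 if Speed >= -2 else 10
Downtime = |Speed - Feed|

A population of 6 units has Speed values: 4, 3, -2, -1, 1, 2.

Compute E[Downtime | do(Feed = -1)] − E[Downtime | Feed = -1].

Every unit gets Feed=-1 under the intervention. Downtime values become 5, 4, 1, 0, 2, 3; E[Downtime|do(Feed=-1)] = 2.5.
Conditioning on Feed=-1 selects the 3 unit(s) with Speed ∈ {4, 3, 2}. Their Downtime values: 5, 4, 3. Mean = 4.
Difference = 2.5 − 4 = -1.5.

-1.5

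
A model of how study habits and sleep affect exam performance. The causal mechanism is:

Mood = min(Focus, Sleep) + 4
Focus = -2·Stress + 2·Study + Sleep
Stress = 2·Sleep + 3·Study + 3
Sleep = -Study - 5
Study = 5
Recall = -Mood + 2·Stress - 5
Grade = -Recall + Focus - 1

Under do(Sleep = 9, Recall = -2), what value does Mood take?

Setting Sleep = 9, Recall = -2 by intervention discards those variables' equations.
Stress = 2·Sleep + 3·Study + 3  [with Sleep=9, Study=5]  = 36
Focus = -2·Stress + 2·Study + Sleep  [with Stress=36, Study=5, Sleep=9]  = -53
Mood = min(Focus, Sleep) + 4  [with Focus=-53, Sleep=9]  = -49

-49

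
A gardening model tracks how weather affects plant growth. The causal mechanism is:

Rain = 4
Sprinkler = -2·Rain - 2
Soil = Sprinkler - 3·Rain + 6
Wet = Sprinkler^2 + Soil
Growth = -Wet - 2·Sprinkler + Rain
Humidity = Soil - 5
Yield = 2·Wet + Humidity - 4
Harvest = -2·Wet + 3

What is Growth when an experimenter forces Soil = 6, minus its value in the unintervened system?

do(Soil=6) replaces the equation Soil = Sprinkler - 3·Rain + 6 with the constant Soil = 6.
Sprinkler = -2·Rain - 2  [with Rain=4]  = -10
Wet = Sprinkler^2 + Soil  [with Sprinkler=-10, Soil=6]  = 106
Growth = -Wet - 2·Sprinkler + Rain  [with Wet=106, Sprinkler=-10, Rain=4]  = -82
Without intervention: Sprinkler = -2·Rain - 2  [with Rain=4]  = -10; Soil = Sprinkler - 3·Rain + 6  [with Sprinkler=-10, Rain=4]  = -16; Wet = Sprinkler^2 + Soil  [with Sprinkler=-10, Soil=-16]  = 84; Growth = -Wet - 2·Sprinkler + Rain  [with Wet=84, Sprinkler=-10, Rain=4]  = -60.
Change = -82 − (-60) = -22.

-22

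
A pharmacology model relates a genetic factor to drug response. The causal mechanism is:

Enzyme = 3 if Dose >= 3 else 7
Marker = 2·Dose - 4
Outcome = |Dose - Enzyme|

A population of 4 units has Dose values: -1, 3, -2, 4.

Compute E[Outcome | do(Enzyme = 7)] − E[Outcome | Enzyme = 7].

-2.5

Every unit gets Enzyme=7 under the intervention. Outcome values become 8, 4, 9, 3; E[Outcome|do(Enzyme=7)] = 6.
Conditioning on Enzyme=7 selects the 2 unit(s) with Dose ∈ {-1, -2}. Their Outcome values: 8, 9. Mean = 8.5.
Difference = 6 − 8.5 = -2.5.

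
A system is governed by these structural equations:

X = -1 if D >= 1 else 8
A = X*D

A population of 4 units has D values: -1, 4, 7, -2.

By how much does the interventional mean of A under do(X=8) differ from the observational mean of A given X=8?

Every unit gets X=8 under the intervention. A values become -8, 32, 56, -16; E[A|do(X=8)] = 16.
Observing X=8 restricts to units where X's equation naturally yields 8: D ∈ {-1, -2}. In that subpopulation A = -8, -16, mean -12.
Difference = 16 − (-12) = 28.

28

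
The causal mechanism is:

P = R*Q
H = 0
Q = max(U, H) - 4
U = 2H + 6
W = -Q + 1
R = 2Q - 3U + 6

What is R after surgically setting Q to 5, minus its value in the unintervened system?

6

The intervention breaks the incoming arrows to Q: Q = max(U, H) - 4 no longer applies, and Q = 5.
U = 2H + 6  [with H=0]  = 6
R = 2Q - 3U + 6  [with Q=5, U=6]  = -2
Without intervention: U = 2H + 6  [with H=0]  = 6; Q = max(U, H) - 4  [with U=6, H=0]  = 2; R = 2Q - 3U + 6  [with Q=2, U=6]  = -8.
Change = -2 − (-8) = 6.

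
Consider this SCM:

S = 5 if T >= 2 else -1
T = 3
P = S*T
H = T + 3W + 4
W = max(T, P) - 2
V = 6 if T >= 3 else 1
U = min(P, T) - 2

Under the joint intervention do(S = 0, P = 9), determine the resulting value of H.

Under do(S = 0, P = 9), each intervened variable's structural equation is replaced by its fixed value.
W = max(T, P) - 2  [with T=3, P=9]  = 7
H = T + 3W + 4  [with T=3, W=7]  = 28

28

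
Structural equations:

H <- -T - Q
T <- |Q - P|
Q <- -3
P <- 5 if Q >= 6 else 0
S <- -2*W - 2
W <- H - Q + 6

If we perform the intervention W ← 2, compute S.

-6

The intervention breaks the incoming arrows to W: W <- H - Q + 6 no longer applies, and W = 2.
S = -2*W - 2  [with W=2]  = -6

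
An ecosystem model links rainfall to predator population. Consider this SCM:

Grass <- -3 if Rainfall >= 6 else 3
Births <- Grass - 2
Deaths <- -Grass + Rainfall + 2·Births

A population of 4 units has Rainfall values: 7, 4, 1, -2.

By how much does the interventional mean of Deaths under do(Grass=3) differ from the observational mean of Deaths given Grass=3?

Every unit gets Grass=3 under the intervention. Deaths values become 6, 3, 0, -3; E[Deaths|do(Grass=3)] = 1.5.
E[Deaths|Grass=3] averages over only the 3 units with Grass=3 (Rainfall = 4, 1, -2): Deaths = 3, 0, -3, mean 0.
Difference = 1.5 − 0 = 1.5.

1.5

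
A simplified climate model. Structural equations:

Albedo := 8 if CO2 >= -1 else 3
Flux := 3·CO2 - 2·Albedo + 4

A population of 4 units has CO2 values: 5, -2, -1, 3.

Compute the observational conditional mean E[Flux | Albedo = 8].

-5

E[Flux|Albedo=8] averages over only the 3 units with Albedo=8 (CO2 = 5, -1, 3): Flux = 3, -15, -3, mean -5.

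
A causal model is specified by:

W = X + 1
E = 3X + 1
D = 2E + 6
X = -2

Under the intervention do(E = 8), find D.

22

The intervention breaks the incoming arrows to E: E = 3X + 1 no longer applies, and E = 8.
D = 2E + 6  [with E=8]  = 22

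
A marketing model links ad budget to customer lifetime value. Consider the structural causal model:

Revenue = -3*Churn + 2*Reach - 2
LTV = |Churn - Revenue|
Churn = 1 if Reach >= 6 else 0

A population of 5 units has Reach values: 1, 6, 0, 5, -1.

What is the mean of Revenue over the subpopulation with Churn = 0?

0.5

E[Revenue|Churn=0] averages over only the 4 units with Churn=0 (Reach = 1, 0, 5, -1): Revenue = 0, -2, 8, -4, mean 0.5.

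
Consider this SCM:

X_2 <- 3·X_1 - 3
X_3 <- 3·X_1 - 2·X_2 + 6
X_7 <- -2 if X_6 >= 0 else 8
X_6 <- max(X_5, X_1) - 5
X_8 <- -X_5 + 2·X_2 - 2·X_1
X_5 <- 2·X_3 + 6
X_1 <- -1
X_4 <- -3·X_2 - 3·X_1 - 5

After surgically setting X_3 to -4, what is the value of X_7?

8

The intervention breaks the incoming arrows to X_3: X_3 <- 3·X_1 - 2·X_2 + 6 no longer applies, and X_3 = -4.
X_5 = 2·X_3 + 6  [with X_3=-4]  = -2
X_6 = max(X_5, X_1) - 5  [with X_5=-2, X_1=-1]  = -6
X_7 = -2 if X_6 >= 0 else 8  [with X_6=-6]  = 8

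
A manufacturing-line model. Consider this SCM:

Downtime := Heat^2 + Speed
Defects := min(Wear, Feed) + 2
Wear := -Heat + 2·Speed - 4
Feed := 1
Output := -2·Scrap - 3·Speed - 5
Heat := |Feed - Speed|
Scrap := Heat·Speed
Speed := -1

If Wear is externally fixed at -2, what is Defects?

Intervening sets Wear = -2 and removes its equation (Wear := -Heat + 2·Speed - 4).
Defects = min(Wear, Feed) + 2  [with Wear=-2, Feed=1]  = 0

0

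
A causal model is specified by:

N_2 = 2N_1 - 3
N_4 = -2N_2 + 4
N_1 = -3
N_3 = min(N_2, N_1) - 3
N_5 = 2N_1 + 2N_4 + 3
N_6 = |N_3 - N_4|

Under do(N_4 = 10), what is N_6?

Under do(N_4=10), the mechanism N_4 = -2N_2 + 4 is discarded; N_4 is fixed at 10.
N_2 = 2N_1 - 3  [with N_1=-3]  = -9
N_3 = min(N_2, N_1) - 3  [with N_2=-9, N_1=-3]  = -12
N_6 = |N_3 - N_4|  [with N_3=-12, N_4=10]  = 22

22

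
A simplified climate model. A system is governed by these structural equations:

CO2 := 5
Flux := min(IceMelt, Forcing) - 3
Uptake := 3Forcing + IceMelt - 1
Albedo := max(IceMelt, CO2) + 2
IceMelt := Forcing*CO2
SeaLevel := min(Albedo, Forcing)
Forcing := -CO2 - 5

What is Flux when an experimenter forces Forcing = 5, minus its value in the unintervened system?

Under do(Forcing=5), the mechanism Forcing := -CO2 - 5 is discarded; Forcing is fixed at 5.
IceMelt = Forcing*CO2  [with Forcing=5, CO2=5]  = 25
Flux = min(IceMelt, Forcing) - 3  [with IceMelt=25, Forcing=5]  = 2
Without intervention: Forcing = -CO2 - 5  [with CO2=5]  = -10; IceMelt = Forcing*CO2  [with Forcing=-10, CO2=5]  = -50; Flux = min(IceMelt, Forcing) - 3  [with IceMelt=-50, Forcing=-10]  = -53.
Change = 2 − (-53) = 55.

55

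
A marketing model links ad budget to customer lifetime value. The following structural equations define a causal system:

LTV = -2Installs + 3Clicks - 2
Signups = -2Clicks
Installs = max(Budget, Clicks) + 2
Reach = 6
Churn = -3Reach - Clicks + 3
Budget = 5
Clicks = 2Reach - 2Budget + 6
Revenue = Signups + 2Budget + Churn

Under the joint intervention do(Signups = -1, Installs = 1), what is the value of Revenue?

-14

Setting Signups = -1, Installs = 1 by intervention discards those variables' equations.
Clicks = 2Reach - 2Budget + 6  [with Reach=6, Budget=5]  = 8
Churn = -3Reach - Clicks + 3  [with Reach=6, Clicks=8]  = -23
Revenue = Signups + 2Budget + Churn  [with Signups=-1, Budget=5, Churn=-23]  = -14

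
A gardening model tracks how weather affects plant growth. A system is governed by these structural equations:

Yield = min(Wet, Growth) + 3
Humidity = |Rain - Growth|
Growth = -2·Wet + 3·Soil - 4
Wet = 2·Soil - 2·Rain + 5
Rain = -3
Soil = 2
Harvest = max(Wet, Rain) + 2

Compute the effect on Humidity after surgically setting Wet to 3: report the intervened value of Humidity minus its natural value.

-24

do(Wet=3) replaces the equation Wet = 2·Soil - 2·Rain + 5 with the constant Wet = 3.
Growth = -2·Wet + 3·Soil - 4  [with Wet=3, Soil=2]  = -4
Humidity = |Rain - Growth|  [with Rain=-3, Growth=-4]  = 1
Without intervention: Wet = 2·Soil - 2·Rain + 5  [with Soil=2, Rain=-3]  = 15; Growth = -2·Wet + 3·Soil - 4  [with Wet=15, Soil=2]  = -28; Humidity = |Rain - Growth|  [with Rain=-3, Growth=-28]  = 25.
Change = 1 − 25 = -24.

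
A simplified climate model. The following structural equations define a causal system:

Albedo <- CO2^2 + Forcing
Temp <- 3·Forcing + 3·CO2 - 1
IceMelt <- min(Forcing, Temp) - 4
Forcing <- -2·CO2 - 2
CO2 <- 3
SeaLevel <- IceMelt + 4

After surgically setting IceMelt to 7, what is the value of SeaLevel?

Under do(IceMelt=7), the mechanism IceMelt <- min(Forcing, Temp) - 4 is discarded; IceMelt is fixed at 7.
SeaLevel = IceMelt + 4  [with IceMelt=7]  = 11

11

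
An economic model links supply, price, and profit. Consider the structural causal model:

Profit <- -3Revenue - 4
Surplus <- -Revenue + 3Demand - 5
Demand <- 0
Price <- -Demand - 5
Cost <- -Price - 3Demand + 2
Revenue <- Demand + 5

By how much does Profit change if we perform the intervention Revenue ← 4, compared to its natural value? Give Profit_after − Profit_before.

Intervening sets Revenue = 4 and removes its equation (Revenue <- Demand + 5).
Profit = -3Revenue - 4  [with Revenue=4]  = -16
Without intervention: Revenue = Demand + 5  [with Demand=0]  = 5; Profit = -3Revenue - 4  [with Revenue=5]  = -19.
Change = -16 − (-19) = 3.

3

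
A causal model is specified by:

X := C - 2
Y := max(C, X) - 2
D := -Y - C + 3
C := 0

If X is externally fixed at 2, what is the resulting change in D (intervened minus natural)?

-2

Under do(X=2), the mechanism X := C - 2 is discarded; X is fixed at 2.
Y = max(C, X) - 2  [with C=0, X=2]  = 0
D = -Y - C + 3  [with Y=0, C=0]  = 3
Without intervention: X = C - 2  [with C=0]  = -2; Y = max(C, X) - 2  [with C=0, X=-2]  = -2; D = -Y - C + 3  [with Y=-2, C=0]  = 5.
Change = 3 − 5 = -2.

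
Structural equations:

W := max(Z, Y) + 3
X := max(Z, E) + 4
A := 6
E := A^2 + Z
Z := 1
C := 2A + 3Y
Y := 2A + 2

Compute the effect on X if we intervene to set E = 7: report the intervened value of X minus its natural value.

-30

The intervention breaks the incoming arrows to E: E := A^2 + Z no longer applies, and E = 7.
X = max(Z, E) + 4  [with Z=1, E=7]  = 11
Without intervention: E = A^2 + Z  [with A=6, Z=1]  = 37; X = max(Z, E) + 4  [with Z=1, E=37]  = 41.
Change = 11 − 41 = -30.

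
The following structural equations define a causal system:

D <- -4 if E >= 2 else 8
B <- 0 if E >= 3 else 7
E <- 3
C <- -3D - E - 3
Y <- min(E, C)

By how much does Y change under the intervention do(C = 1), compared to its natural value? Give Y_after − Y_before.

-2

do(C=1) replaces the equation C <- -3D - E - 3 with the constant C = 1.
Y = min(E, C)  [with E=3, C=1]  = 1
Without intervention: D = -4 if E >= 2 else 8  [with E=3]  = -4; C = -3D - E - 3  [with D=-4, E=3]  = 6; Y = min(E, C)  [with E=3, C=6]  = 3.
Change = 1 − 3 = -2.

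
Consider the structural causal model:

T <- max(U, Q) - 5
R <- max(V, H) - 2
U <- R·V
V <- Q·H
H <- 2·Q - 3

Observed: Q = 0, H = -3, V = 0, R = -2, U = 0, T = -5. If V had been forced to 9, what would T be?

58

The intervention breaks the incoming arrows to V: V <- Q·H no longer applies, and V = 9.
H = 2·Q - 3  [with Q=0]  = -3
R = max(V, H) - 2  [with V=9, H=-3]  = 7
U = R·V  [with R=7, V=9]  = 63
T = max(U, Q) - 5  [with U=63, Q=0]  = 58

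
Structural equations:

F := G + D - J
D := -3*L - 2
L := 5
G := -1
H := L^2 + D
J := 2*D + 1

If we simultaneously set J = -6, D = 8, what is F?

The joint intervention fixes J = -6, D = 8, removing each variable's own equation.
F = G + D - J  [with G=-1, D=8, J=-6]  = 13

13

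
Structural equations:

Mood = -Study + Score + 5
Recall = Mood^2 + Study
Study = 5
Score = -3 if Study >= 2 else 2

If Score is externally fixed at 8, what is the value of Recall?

69

Under do(Score=8), the mechanism Score = -3 if Study >= 2 else 2 is discarded; Score is fixed at 8.
Mood = -Study + Score + 5  [with Study=5, Score=8]  = 8
Recall = Mood^2 + Study  [with Mood=8, Study=5]  = 69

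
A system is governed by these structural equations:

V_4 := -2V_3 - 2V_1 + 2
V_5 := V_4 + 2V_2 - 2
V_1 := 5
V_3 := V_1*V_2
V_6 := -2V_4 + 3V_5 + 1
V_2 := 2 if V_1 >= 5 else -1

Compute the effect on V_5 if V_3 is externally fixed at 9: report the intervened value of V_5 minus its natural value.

2

do(V_3=9) replaces the equation V_3 := V_1*V_2 with the constant V_3 = 9.
V_2 = 2 if V_1 >= 5 else -1  [with V_1=5]  = 2
V_4 = -2V_3 - 2V_1 + 2  [with V_3=9, V_1=5]  = -26
V_5 = V_4 + 2V_2 - 2  [with V_4=-26, V_2=2]  = -24
Without intervention: V_2 = 2 if V_1 >= 5 else -1  [with V_1=5]  = 2; V_3 = V_1*V_2  [with V_1=5, V_2=2]  = 10; V_4 = -2V_3 - 2V_1 + 2  [with V_3=10, V_1=5]  = -28; V_5 = V_4 + 2V_2 - 2  [with V_4=-28, V_2=2]  = -26.
Change = -24 − (-26) = 2.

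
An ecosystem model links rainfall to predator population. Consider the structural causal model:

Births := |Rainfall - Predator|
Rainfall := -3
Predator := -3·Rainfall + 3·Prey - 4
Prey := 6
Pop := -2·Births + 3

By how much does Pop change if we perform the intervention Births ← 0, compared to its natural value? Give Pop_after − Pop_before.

Intervening sets Births = 0 and removes its equation (Births := |Rainfall - Predator|).
Pop = -2·Births + 3  [with Births=0]  = 3
Without intervention: Predator = -3·Rainfall + 3·Prey - 4  [with Rainfall=-3, Prey=6]  = 23; Births = |Rainfall - Predator|  [with Rainfall=-3, Predator=23]  = 26; Pop = -2·Births + 3  [with Births=26]  = -49.
Change = 3 − (-49) = 52.

52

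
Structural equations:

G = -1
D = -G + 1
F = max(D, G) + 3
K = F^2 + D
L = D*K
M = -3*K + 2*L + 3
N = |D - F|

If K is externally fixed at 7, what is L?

14

Intervening sets K = 7 and removes its equation (K = F^2 + D).
D = -G + 1  [with G=-1]  = 2
L = D*K  [with D=2, K=7]  = 14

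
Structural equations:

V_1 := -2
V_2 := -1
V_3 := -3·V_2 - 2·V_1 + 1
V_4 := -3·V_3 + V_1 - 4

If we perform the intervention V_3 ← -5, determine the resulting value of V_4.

The intervention breaks the incoming arrows to V_3: V_3 := -3·V_2 - 2·V_1 + 1 no longer applies, and V_3 = -5.
V_4 = -3·V_3 + V_1 - 4  [with V_3=-5, V_1=-2]  = 9

9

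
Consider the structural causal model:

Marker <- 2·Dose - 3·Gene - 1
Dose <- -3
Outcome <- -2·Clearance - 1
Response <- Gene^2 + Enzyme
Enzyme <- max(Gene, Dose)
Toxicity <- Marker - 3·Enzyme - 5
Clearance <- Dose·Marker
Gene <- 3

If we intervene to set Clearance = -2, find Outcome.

do(Clearance=-2) replaces the equation Clearance <- Dose·Marker with the constant Clearance = -2.
Outcome = -2·Clearance - 1  [with Clearance=-2]  = 3

3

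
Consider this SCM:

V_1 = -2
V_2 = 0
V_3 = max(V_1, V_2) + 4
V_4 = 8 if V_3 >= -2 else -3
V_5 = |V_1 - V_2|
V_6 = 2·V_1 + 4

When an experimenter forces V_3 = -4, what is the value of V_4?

-3

The intervention breaks the incoming arrows to V_3: V_3 = max(V_1, V_2) + 4 no longer applies, and V_3 = -4.
V_4 = 8 if V_3 >= -2 else -3  [with V_3=-4]  = -3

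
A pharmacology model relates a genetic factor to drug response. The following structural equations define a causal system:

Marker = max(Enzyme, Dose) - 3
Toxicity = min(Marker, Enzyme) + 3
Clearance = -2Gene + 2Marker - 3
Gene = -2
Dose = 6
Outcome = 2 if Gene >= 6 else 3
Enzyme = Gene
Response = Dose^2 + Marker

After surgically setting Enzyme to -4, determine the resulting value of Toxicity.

-1

The intervention breaks the incoming arrows to Enzyme: Enzyme = Gene no longer applies, and Enzyme = -4.
Marker = max(Enzyme, Dose) - 3  [with Enzyme=-4, Dose=6]  = 3
Toxicity = min(Marker, Enzyme) + 3  [with Marker=3, Enzyme=-4]  = -1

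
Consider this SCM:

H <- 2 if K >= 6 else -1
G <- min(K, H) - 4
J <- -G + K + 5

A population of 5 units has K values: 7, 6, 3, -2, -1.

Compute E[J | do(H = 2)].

do(H=2) breaks H's dependence on K. With H=2 fixed, J across the units is 14, 13, 10, 9, 9, mean 11.

11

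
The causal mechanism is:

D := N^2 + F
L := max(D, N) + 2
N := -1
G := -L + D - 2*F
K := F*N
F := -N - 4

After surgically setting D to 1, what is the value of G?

4

Under do(D=1), the mechanism D := N^2 + F is discarded; D is fixed at 1.
F = -N - 4  [with N=-1]  = -3
L = max(D, N) + 2  [with D=1, N=-1]  = 3
G = -L + D - 2*F  [with L=3, D=1, F=-3]  = 4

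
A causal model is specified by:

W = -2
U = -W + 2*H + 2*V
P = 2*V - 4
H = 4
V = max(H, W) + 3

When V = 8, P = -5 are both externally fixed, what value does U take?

The joint intervention fixes V = 8, P = -5, removing each variable's own equation.
U = -W + 2*H + 2*V  [with W=-2, H=4, V=8]  = 26

26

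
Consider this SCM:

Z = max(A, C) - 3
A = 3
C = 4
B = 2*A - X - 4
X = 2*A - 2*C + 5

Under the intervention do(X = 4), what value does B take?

The intervention breaks the incoming arrows to X: X = 2*A - 2*C + 5 no longer applies, and X = 4.
B = 2*A - X - 4  [with A=3, X=4]  = -2

-2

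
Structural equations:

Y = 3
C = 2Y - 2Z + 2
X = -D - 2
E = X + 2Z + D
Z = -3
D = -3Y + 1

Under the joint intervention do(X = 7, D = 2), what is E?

3

The joint intervention fixes X = 7, D = 2, removing each variable's own equation.
E = X + 2Z + D  [with X=7, Z=-3, D=2]  = 3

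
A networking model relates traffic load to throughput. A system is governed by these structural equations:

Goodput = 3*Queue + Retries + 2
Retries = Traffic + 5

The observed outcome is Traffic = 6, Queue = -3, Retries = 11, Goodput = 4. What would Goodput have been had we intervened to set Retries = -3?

The intervention breaks the incoming arrows to Retries: Retries = Traffic + 5 no longer applies, and Retries = -3.
Goodput = 3*Queue + Retries + 2  [with Queue=-3, Retries=-3]  = -10

-10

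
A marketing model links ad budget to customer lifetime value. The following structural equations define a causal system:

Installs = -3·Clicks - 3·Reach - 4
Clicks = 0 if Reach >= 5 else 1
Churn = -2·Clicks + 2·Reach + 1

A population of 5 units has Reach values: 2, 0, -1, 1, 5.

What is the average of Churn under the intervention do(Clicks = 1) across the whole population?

do(Clicks=1) breaks Clicks's dependence on Reach. With Clicks=1 fixed, Churn across the units is 3, -1, -3, 1, 9, mean 1.8.

1.8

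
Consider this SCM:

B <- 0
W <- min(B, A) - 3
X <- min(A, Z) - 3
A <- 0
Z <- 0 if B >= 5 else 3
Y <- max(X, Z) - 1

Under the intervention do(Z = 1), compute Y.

The intervention breaks the incoming arrows to Z: Z <- 0 if B >= 5 else 3 no longer applies, and Z = 1.
X = min(A, Z) - 3  [with A=0, Z=1]  = -3
Y = max(X, Z) - 1  [with X=-3, Z=1]  = 0

0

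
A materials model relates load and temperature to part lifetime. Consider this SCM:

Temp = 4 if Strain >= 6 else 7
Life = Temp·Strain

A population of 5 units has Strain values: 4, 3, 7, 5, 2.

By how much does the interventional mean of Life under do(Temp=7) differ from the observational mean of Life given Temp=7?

4.9

The intervention sets Temp=7 in all 5 units regardless of Strain. Recomputing Life per unit gives 28, 21, 49, 35, 14; average 29.4.
Conditioning on Temp=7 selects the 4 unit(s) with Strain ∈ {4, 3, 5, 2}. Their Life values: 28, 21, 35, 14. Mean = 24.5.
Difference = 29.4 − 24.5 = 4.9.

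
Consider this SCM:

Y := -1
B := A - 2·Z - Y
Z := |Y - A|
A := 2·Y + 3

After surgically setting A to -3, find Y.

Under do(A=-3), the mechanism A := 2·Y + 3 is discarded; A is fixed at -3.
Y is not downstream of the intervention, so its value is determined by the original equations.

-1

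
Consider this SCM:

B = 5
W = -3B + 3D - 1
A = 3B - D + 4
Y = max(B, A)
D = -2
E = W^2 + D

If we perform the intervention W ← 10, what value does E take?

The intervention breaks the incoming arrows to W: W = -3B + 3D - 1 no longer applies, and W = 10.
E = W^2 + D  [with W=10, D=-2]  = 98

98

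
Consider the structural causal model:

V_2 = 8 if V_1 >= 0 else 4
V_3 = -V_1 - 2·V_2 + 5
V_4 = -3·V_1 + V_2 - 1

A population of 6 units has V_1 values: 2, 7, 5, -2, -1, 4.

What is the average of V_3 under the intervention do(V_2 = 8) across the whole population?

The intervention sets V_2=8 in all 6 units regardless of V_1. Recomputing V_3 per unit gives -13, -18, -16, -9, -10, -15; average -13.5.

-13.5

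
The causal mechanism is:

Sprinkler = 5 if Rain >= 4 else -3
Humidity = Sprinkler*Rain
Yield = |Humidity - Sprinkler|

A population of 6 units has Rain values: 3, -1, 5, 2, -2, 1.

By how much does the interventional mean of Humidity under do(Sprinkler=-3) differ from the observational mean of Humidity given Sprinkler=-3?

-2.2

The intervention sets Sprinkler=-3 in all 6 units regardless of Rain. Recomputing Humidity per unit gives -9, 3, -15, -6, 6, -3; average -4.
Conditioning on Sprinkler=-3 selects the 5 unit(s) with Rain ∈ {3, -1, 2, -2, 1}. Their Humidity values: -9, 3, -6, 6, -3. Mean = -1.8.
Difference = -4 − (-1.8) = -2.2.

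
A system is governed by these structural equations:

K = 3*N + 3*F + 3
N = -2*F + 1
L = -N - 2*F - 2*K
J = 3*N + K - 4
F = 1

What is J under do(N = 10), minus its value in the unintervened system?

Under do(N=10), the mechanism N = -2*F + 1 is discarded; N is fixed at 10.
K = 3*N + 3*F + 3  [with N=10, F=1]  = 36
J = 3*N + K - 4  [with N=10, K=36]  = 62
Without intervention: N = -2*F + 1  [with F=1]  = -1; K = 3*N + 3*F + 3  [with N=-1, F=1]  = 3; J = 3*N + K - 4  [with N=-1, K=3]  = -4.
Change = 62 − (-4) = 66.

66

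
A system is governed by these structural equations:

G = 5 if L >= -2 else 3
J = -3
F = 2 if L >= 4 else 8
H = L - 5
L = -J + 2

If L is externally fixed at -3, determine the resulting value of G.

The intervention breaks the incoming arrows to L: L = -J + 2 no longer applies, and L = -3.
G = 5 if L >= -2 else 3  [with L=-3]  = 3

3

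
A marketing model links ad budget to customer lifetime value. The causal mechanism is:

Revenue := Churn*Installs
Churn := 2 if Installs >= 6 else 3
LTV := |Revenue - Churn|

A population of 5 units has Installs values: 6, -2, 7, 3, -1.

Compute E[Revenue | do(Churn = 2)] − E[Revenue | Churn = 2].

-7.8

Every unit gets Churn=2 under the intervention. Revenue values become 12, -4, 14, 6, -2; E[Revenue|do(Churn=2)] = 5.2.
E[Revenue|Churn=2] averages over only the 2 units with Churn=2 (Installs = 6, 7): Revenue = 12, 14, mean 13.
Difference = 5.2 − 13 = -7.8.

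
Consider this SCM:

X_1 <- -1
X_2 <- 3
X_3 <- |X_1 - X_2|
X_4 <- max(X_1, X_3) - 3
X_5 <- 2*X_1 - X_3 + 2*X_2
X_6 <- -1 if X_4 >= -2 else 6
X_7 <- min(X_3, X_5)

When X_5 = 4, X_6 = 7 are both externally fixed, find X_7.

4

Under do(X_5 = 4, X_6 = 7), each intervened variable's structural equation is replaced by its fixed value.
X_3 = |X_1 - X_2|  [with X_1=-1, X_2=3]  = 4
X_7 = min(X_3, X_5)  [with X_3=4, X_5=4]  = 4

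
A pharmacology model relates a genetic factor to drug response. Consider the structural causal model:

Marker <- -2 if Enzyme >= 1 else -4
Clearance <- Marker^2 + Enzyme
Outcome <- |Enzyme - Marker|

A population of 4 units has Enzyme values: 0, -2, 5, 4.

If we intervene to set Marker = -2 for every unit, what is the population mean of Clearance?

5.75

The intervention sets Marker=-2 in all 4 units regardless of Enzyme. Recomputing Clearance per unit gives 4, 2, 9, 8; average 5.75.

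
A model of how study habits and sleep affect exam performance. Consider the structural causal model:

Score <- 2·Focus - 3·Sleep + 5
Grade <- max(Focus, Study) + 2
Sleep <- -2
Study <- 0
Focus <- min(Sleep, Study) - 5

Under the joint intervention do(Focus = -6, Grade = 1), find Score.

-1

The joint intervention fixes Focus = -6, Grade = 1, removing each variable's own equation.
Score = 2·Focus - 3·Sleep + 5  [with Focus=-6, Sleep=-2]  = -1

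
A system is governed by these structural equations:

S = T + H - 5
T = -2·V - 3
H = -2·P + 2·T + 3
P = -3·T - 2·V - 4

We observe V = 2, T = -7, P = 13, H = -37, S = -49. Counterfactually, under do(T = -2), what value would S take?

do(T=-2) replaces the equation T = -2·V - 3 with the constant T = -2.
P = -3·T - 2·V - 4  [with T=-2, V=2]  = -2
H = -2·P + 2·T + 3  [with P=-2, T=-2]  = 3
S = T + H - 5  [with T=-2, H=3]  = -4

-4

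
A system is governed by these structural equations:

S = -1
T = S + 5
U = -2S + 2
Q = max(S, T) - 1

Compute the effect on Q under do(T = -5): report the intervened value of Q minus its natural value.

-5

Under do(T=-5), the mechanism T = S + 5 is discarded; T is fixed at -5.
Q = max(S, T) - 1  [with S=-1, T=-5]  = -2
Without intervention: T = S + 5  [with S=-1]  = 4; Q = max(S, T) - 1  [with S=-1, T=4]  = 3.
Change = -2 − 3 = -5.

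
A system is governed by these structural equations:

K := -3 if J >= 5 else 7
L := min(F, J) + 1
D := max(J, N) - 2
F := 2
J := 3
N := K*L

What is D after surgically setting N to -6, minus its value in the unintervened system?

The intervention breaks the incoming arrows to N: N := K*L no longer applies, and N = -6.
D = max(J, N) - 2  [with J=3, N=-6]  = 1
Without intervention: L = min(F, J) + 1  [with F=2, J=3]  = 3; K = -3 if J >= 5 else 7  [with J=3]  = 7; N = K*L  [with K=7, L=3]  = 21; D = max(J, N) - 2  [with J=3, N=21]  = 19.
Change = 1 − 19 = -18.

-18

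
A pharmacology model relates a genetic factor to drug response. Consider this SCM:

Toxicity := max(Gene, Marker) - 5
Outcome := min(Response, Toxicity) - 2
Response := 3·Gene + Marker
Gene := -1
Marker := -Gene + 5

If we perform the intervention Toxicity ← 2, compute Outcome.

0

Intervening sets Toxicity = 2 and removes its equation (Toxicity := max(Gene, Marker) - 5).
Marker = -Gene + 5  [with Gene=-1]  = 6
Response = 3·Gene + Marker  [with Gene=-1, Marker=6]  = 3
Outcome = min(Response, Toxicity) - 2  [with Response=3, Toxicity=2]  = 0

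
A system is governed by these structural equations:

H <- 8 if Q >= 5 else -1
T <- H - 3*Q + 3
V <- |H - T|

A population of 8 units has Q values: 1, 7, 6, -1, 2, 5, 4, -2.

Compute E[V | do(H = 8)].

9

Under do(H=8), H's equation is replaced by H=8 for every unit. Per-unit V: 0, 18, 15, 6, 3, 12, 9, 9. Mean = 9.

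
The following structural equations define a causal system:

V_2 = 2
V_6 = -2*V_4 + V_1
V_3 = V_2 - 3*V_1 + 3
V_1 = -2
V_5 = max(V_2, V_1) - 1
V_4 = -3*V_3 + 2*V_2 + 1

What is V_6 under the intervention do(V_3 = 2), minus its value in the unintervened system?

The intervention breaks the incoming arrows to V_3: V_3 = V_2 - 3*V_1 + 3 no longer applies, and V_3 = 2.
V_4 = -3*V_3 + 2*V_2 + 1  [with V_3=2, V_2=2]  = -1
V_6 = -2*V_4 + V_1  [with V_4=-1, V_1=-2]  = 0
Without intervention: V_3 = V_2 - 3*V_1 + 3  [with V_2=2, V_1=-2]  = 11; V_4 = -3*V_3 + 2*V_2 + 1  [with V_3=11, V_2=2]  = -28; V_6 = -2*V_4 + V_1  [with V_4=-28, V_1=-2]  = 54.
Change = 0 − 54 = -54.

-54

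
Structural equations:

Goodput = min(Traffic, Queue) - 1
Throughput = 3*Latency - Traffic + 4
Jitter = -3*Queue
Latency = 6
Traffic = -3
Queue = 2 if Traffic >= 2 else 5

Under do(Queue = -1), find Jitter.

The intervention breaks the incoming arrows to Queue: Queue = 2 if Traffic >= 2 else 5 no longer applies, and Queue = -1.
Jitter = -3*Queue  [with Queue=-1]  = 3

3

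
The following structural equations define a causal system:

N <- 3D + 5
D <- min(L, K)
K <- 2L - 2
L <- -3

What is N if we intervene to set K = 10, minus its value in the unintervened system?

15

Under do(K=10), the mechanism K <- 2L - 2 is discarded; K is fixed at 10.
D = min(L, K)  [with L=-3, K=10]  = -3
N = 3D + 5  [with D=-3]  = -4
Without intervention: K = 2L - 2  [with L=-3]  = -8; D = min(L, K)  [with L=-3, K=-8]  = -8; N = 3D + 5  [with D=-8]  = -19.
Change = -4 − (-19) = 15.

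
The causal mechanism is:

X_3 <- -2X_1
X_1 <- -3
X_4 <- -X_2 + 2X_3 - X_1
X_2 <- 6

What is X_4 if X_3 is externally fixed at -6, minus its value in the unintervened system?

The intervention breaks the incoming arrows to X_3: X_3 <- -2X_1 no longer applies, and X_3 = -6.
X_4 = -X_2 + 2X_3 - X_1  [with X_2=6, X_3=-6, X_1=-3]  = -15
Without intervention: X_3 = -2X_1  [with X_1=-3]  = 6; X_4 = -X_2 + 2X_3 - X_1  [with X_2=6, X_3=6, X_1=-3]  = 9.
Change = -15 − 9 = -24.

-24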